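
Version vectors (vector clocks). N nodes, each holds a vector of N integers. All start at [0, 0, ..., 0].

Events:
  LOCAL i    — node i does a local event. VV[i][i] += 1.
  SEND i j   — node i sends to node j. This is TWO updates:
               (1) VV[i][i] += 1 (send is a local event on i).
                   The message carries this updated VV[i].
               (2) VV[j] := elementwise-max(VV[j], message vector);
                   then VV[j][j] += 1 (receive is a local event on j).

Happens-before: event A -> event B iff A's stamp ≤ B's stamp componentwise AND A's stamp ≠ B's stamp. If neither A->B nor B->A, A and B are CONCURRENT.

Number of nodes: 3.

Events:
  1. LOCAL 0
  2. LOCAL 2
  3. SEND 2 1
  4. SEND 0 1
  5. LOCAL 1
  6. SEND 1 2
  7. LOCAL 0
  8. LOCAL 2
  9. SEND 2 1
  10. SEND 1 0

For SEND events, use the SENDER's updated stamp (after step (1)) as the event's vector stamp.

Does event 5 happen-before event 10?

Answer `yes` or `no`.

Answer: yes

Derivation:
Initial: VV[0]=[0, 0, 0]
Initial: VV[1]=[0, 0, 0]
Initial: VV[2]=[0, 0, 0]
Event 1: LOCAL 0: VV[0][0]++ -> VV[0]=[1, 0, 0]
Event 2: LOCAL 2: VV[2][2]++ -> VV[2]=[0, 0, 1]
Event 3: SEND 2->1: VV[2][2]++ -> VV[2]=[0, 0, 2], msg_vec=[0, 0, 2]; VV[1]=max(VV[1],msg_vec) then VV[1][1]++ -> VV[1]=[0, 1, 2]
Event 4: SEND 0->1: VV[0][0]++ -> VV[0]=[2, 0, 0], msg_vec=[2, 0, 0]; VV[1]=max(VV[1],msg_vec) then VV[1][1]++ -> VV[1]=[2, 2, 2]
Event 5: LOCAL 1: VV[1][1]++ -> VV[1]=[2, 3, 2]
Event 6: SEND 1->2: VV[1][1]++ -> VV[1]=[2, 4, 2], msg_vec=[2, 4, 2]; VV[2]=max(VV[2],msg_vec) then VV[2][2]++ -> VV[2]=[2, 4, 3]
Event 7: LOCAL 0: VV[0][0]++ -> VV[0]=[3, 0, 0]
Event 8: LOCAL 2: VV[2][2]++ -> VV[2]=[2, 4, 4]
Event 9: SEND 2->1: VV[2][2]++ -> VV[2]=[2, 4, 5], msg_vec=[2, 4, 5]; VV[1]=max(VV[1],msg_vec) then VV[1][1]++ -> VV[1]=[2, 5, 5]
Event 10: SEND 1->0: VV[1][1]++ -> VV[1]=[2, 6, 5], msg_vec=[2, 6, 5]; VV[0]=max(VV[0],msg_vec) then VV[0][0]++ -> VV[0]=[4, 6, 5]
Event 5 stamp: [2, 3, 2]
Event 10 stamp: [2, 6, 5]
[2, 3, 2] <= [2, 6, 5]? True. Equal? False. Happens-before: True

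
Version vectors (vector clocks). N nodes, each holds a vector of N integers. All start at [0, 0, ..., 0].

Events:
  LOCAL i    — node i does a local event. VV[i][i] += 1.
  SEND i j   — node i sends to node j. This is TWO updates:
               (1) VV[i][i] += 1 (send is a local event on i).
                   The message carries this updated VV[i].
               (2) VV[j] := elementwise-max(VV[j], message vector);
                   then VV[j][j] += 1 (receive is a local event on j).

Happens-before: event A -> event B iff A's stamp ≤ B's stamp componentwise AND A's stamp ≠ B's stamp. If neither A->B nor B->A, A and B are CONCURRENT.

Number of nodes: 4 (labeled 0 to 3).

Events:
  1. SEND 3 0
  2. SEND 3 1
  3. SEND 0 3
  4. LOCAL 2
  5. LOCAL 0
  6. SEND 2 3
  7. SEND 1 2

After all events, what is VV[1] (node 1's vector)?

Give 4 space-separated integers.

Initial: VV[0]=[0, 0, 0, 0]
Initial: VV[1]=[0, 0, 0, 0]
Initial: VV[2]=[0, 0, 0, 0]
Initial: VV[3]=[0, 0, 0, 0]
Event 1: SEND 3->0: VV[3][3]++ -> VV[3]=[0, 0, 0, 1], msg_vec=[0, 0, 0, 1]; VV[0]=max(VV[0],msg_vec) then VV[0][0]++ -> VV[0]=[1, 0, 0, 1]
Event 2: SEND 3->1: VV[3][3]++ -> VV[3]=[0, 0, 0, 2], msg_vec=[0, 0, 0, 2]; VV[1]=max(VV[1],msg_vec) then VV[1][1]++ -> VV[1]=[0, 1, 0, 2]
Event 3: SEND 0->3: VV[0][0]++ -> VV[0]=[2, 0, 0, 1], msg_vec=[2, 0, 0, 1]; VV[3]=max(VV[3],msg_vec) then VV[3][3]++ -> VV[3]=[2, 0, 0, 3]
Event 4: LOCAL 2: VV[2][2]++ -> VV[2]=[0, 0, 1, 0]
Event 5: LOCAL 0: VV[0][0]++ -> VV[0]=[3, 0, 0, 1]
Event 6: SEND 2->3: VV[2][2]++ -> VV[2]=[0, 0, 2, 0], msg_vec=[0, 0, 2, 0]; VV[3]=max(VV[3],msg_vec) then VV[3][3]++ -> VV[3]=[2, 0, 2, 4]
Event 7: SEND 1->2: VV[1][1]++ -> VV[1]=[0, 2, 0, 2], msg_vec=[0, 2, 0, 2]; VV[2]=max(VV[2],msg_vec) then VV[2][2]++ -> VV[2]=[0, 2, 3, 2]
Final vectors: VV[0]=[3, 0, 0, 1]; VV[1]=[0, 2, 0, 2]; VV[2]=[0, 2, 3, 2]; VV[3]=[2, 0, 2, 4]

Answer: 0 2 0 2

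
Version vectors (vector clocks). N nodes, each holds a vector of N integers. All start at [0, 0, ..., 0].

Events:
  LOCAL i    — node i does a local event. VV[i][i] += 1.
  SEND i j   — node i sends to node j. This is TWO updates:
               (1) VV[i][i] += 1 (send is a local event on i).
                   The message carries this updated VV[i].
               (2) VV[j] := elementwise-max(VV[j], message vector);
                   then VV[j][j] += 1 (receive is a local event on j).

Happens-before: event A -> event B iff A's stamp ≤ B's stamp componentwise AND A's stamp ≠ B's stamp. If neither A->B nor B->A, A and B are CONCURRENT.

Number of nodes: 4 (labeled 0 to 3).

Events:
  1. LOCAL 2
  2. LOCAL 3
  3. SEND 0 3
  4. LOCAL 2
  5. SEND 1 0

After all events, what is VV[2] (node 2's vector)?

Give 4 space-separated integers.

Initial: VV[0]=[0, 0, 0, 0]
Initial: VV[1]=[0, 0, 0, 0]
Initial: VV[2]=[0, 0, 0, 0]
Initial: VV[3]=[0, 0, 0, 0]
Event 1: LOCAL 2: VV[2][2]++ -> VV[2]=[0, 0, 1, 0]
Event 2: LOCAL 3: VV[3][3]++ -> VV[3]=[0, 0, 0, 1]
Event 3: SEND 0->3: VV[0][0]++ -> VV[0]=[1, 0, 0, 0], msg_vec=[1, 0, 0, 0]; VV[3]=max(VV[3],msg_vec) then VV[3][3]++ -> VV[3]=[1, 0, 0, 2]
Event 4: LOCAL 2: VV[2][2]++ -> VV[2]=[0, 0, 2, 0]
Event 5: SEND 1->0: VV[1][1]++ -> VV[1]=[0, 1, 0, 0], msg_vec=[0, 1, 0, 0]; VV[0]=max(VV[0],msg_vec) then VV[0][0]++ -> VV[0]=[2, 1, 0, 0]
Final vectors: VV[0]=[2, 1, 0, 0]; VV[1]=[0, 1, 0, 0]; VV[2]=[0, 0, 2, 0]; VV[3]=[1, 0, 0, 2]

Answer: 0 0 2 0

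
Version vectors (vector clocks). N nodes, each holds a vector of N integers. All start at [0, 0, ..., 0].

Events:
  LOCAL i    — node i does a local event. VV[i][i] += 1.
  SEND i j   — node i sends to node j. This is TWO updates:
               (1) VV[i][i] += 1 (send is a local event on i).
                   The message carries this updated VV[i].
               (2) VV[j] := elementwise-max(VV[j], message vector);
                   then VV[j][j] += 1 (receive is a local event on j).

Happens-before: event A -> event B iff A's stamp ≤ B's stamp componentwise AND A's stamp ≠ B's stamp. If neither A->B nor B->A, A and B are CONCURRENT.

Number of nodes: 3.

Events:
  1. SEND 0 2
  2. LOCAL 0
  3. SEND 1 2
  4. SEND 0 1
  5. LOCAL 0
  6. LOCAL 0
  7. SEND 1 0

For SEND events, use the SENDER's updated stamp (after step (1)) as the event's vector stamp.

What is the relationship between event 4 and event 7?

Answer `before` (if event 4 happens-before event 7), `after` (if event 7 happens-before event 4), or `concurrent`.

Initial: VV[0]=[0, 0, 0]
Initial: VV[1]=[0, 0, 0]
Initial: VV[2]=[0, 0, 0]
Event 1: SEND 0->2: VV[0][0]++ -> VV[0]=[1, 0, 0], msg_vec=[1, 0, 0]; VV[2]=max(VV[2],msg_vec) then VV[2][2]++ -> VV[2]=[1, 0, 1]
Event 2: LOCAL 0: VV[0][0]++ -> VV[0]=[2, 0, 0]
Event 3: SEND 1->2: VV[1][1]++ -> VV[1]=[0, 1, 0], msg_vec=[0, 1, 0]; VV[2]=max(VV[2],msg_vec) then VV[2][2]++ -> VV[2]=[1, 1, 2]
Event 4: SEND 0->1: VV[0][0]++ -> VV[0]=[3, 0, 0], msg_vec=[3, 0, 0]; VV[1]=max(VV[1],msg_vec) then VV[1][1]++ -> VV[1]=[3, 2, 0]
Event 5: LOCAL 0: VV[0][0]++ -> VV[0]=[4, 0, 0]
Event 6: LOCAL 0: VV[0][0]++ -> VV[0]=[5, 0, 0]
Event 7: SEND 1->0: VV[1][1]++ -> VV[1]=[3, 3, 0], msg_vec=[3, 3, 0]; VV[0]=max(VV[0],msg_vec) then VV[0][0]++ -> VV[0]=[6, 3, 0]
Event 4 stamp: [3, 0, 0]
Event 7 stamp: [3, 3, 0]
[3, 0, 0] <= [3, 3, 0]? True
[3, 3, 0] <= [3, 0, 0]? False
Relation: before

Answer: before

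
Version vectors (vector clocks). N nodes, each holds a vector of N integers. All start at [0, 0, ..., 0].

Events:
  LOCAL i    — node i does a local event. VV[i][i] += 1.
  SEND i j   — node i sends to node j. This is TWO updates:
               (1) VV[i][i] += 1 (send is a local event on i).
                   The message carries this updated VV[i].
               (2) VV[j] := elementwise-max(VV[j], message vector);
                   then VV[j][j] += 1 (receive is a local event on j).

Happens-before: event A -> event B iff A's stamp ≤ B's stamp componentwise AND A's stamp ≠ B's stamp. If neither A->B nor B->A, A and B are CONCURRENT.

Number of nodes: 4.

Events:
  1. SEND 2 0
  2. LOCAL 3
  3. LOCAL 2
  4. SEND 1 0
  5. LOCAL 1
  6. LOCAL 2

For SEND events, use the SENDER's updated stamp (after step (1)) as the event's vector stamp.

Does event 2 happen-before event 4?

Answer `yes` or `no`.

Answer: no

Derivation:
Initial: VV[0]=[0, 0, 0, 0]
Initial: VV[1]=[0, 0, 0, 0]
Initial: VV[2]=[0, 0, 0, 0]
Initial: VV[3]=[0, 0, 0, 0]
Event 1: SEND 2->0: VV[2][2]++ -> VV[2]=[0, 0, 1, 0], msg_vec=[0, 0, 1, 0]; VV[0]=max(VV[0],msg_vec) then VV[0][0]++ -> VV[0]=[1, 0, 1, 0]
Event 2: LOCAL 3: VV[3][3]++ -> VV[3]=[0, 0, 0, 1]
Event 3: LOCAL 2: VV[2][2]++ -> VV[2]=[0, 0, 2, 0]
Event 4: SEND 1->0: VV[1][1]++ -> VV[1]=[0, 1, 0, 0], msg_vec=[0, 1, 0, 0]; VV[0]=max(VV[0],msg_vec) then VV[0][0]++ -> VV[0]=[2, 1, 1, 0]
Event 5: LOCAL 1: VV[1][1]++ -> VV[1]=[0, 2, 0, 0]
Event 6: LOCAL 2: VV[2][2]++ -> VV[2]=[0, 0, 3, 0]
Event 2 stamp: [0, 0, 0, 1]
Event 4 stamp: [0, 1, 0, 0]
[0, 0, 0, 1] <= [0, 1, 0, 0]? False. Equal? False. Happens-before: False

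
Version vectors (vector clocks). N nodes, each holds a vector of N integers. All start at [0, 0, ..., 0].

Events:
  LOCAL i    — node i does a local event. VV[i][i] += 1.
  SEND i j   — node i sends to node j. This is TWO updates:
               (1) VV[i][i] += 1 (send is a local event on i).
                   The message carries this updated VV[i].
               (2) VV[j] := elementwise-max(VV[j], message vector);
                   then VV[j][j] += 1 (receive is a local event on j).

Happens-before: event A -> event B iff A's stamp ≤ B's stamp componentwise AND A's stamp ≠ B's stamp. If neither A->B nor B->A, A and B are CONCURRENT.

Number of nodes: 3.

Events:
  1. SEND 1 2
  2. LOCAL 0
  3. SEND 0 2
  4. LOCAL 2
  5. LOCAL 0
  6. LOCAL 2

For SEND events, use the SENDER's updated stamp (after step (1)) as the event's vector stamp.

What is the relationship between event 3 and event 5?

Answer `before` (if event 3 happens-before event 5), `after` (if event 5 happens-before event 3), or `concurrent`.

Initial: VV[0]=[0, 0, 0]
Initial: VV[1]=[0, 0, 0]
Initial: VV[2]=[0, 0, 0]
Event 1: SEND 1->2: VV[1][1]++ -> VV[1]=[0, 1, 0], msg_vec=[0, 1, 0]; VV[2]=max(VV[2],msg_vec) then VV[2][2]++ -> VV[2]=[0, 1, 1]
Event 2: LOCAL 0: VV[0][0]++ -> VV[0]=[1, 0, 0]
Event 3: SEND 0->2: VV[0][0]++ -> VV[0]=[2, 0, 0], msg_vec=[2, 0, 0]; VV[2]=max(VV[2],msg_vec) then VV[2][2]++ -> VV[2]=[2, 1, 2]
Event 4: LOCAL 2: VV[2][2]++ -> VV[2]=[2, 1, 3]
Event 5: LOCAL 0: VV[0][0]++ -> VV[0]=[3, 0, 0]
Event 6: LOCAL 2: VV[2][2]++ -> VV[2]=[2, 1, 4]
Event 3 stamp: [2, 0, 0]
Event 5 stamp: [3, 0, 0]
[2, 0, 0] <= [3, 0, 0]? True
[3, 0, 0] <= [2, 0, 0]? False
Relation: before

Answer: before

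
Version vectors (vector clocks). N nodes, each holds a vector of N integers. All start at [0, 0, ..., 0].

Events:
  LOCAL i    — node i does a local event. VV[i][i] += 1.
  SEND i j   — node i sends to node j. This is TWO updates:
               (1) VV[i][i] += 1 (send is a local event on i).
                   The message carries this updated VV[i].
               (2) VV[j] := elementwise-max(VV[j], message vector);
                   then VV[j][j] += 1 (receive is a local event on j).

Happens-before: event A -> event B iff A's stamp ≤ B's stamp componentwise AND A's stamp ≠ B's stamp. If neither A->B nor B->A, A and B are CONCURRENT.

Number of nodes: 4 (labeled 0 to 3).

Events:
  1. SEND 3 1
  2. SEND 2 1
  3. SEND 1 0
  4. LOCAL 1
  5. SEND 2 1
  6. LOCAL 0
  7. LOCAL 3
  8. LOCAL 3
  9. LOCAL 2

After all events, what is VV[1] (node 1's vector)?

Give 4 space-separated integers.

Initial: VV[0]=[0, 0, 0, 0]
Initial: VV[1]=[0, 0, 0, 0]
Initial: VV[2]=[0, 0, 0, 0]
Initial: VV[3]=[0, 0, 0, 0]
Event 1: SEND 3->1: VV[3][3]++ -> VV[3]=[0, 0, 0, 1], msg_vec=[0, 0, 0, 1]; VV[1]=max(VV[1],msg_vec) then VV[1][1]++ -> VV[1]=[0, 1, 0, 1]
Event 2: SEND 2->1: VV[2][2]++ -> VV[2]=[0, 0, 1, 0], msg_vec=[0, 0, 1, 0]; VV[1]=max(VV[1],msg_vec) then VV[1][1]++ -> VV[1]=[0, 2, 1, 1]
Event 3: SEND 1->0: VV[1][1]++ -> VV[1]=[0, 3, 1, 1], msg_vec=[0, 3, 1, 1]; VV[0]=max(VV[0],msg_vec) then VV[0][0]++ -> VV[0]=[1, 3, 1, 1]
Event 4: LOCAL 1: VV[1][1]++ -> VV[1]=[0, 4, 1, 1]
Event 5: SEND 2->1: VV[2][2]++ -> VV[2]=[0, 0, 2, 0], msg_vec=[0, 0, 2, 0]; VV[1]=max(VV[1],msg_vec) then VV[1][1]++ -> VV[1]=[0, 5, 2, 1]
Event 6: LOCAL 0: VV[0][0]++ -> VV[0]=[2, 3, 1, 1]
Event 7: LOCAL 3: VV[3][3]++ -> VV[3]=[0, 0, 0, 2]
Event 8: LOCAL 3: VV[3][3]++ -> VV[3]=[0, 0, 0, 3]
Event 9: LOCAL 2: VV[2][2]++ -> VV[2]=[0, 0, 3, 0]
Final vectors: VV[0]=[2, 3, 1, 1]; VV[1]=[0, 5, 2, 1]; VV[2]=[0, 0, 3, 0]; VV[3]=[0, 0, 0, 3]

Answer: 0 5 2 1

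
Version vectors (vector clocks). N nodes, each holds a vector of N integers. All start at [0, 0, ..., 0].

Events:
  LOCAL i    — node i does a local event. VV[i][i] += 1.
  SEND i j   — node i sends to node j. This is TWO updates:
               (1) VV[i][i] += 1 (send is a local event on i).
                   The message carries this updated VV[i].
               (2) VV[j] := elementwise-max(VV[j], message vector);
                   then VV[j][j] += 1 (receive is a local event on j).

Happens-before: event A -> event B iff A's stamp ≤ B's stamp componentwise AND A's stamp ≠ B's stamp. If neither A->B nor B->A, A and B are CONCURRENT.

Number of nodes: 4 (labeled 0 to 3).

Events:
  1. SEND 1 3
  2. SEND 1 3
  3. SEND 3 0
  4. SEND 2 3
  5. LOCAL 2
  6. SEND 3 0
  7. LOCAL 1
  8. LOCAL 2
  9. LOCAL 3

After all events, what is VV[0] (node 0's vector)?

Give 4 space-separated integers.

Initial: VV[0]=[0, 0, 0, 0]
Initial: VV[1]=[0, 0, 0, 0]
Initial: VV[2]=[0, 0, 0, 0]
Initial: VV[3]=[0, 0, 0, 0]
Event 1: SEND 1->3: VV[1][1]++ -> VV[1]=[0, 1, 0, 0], msg_vec=[0, 1, 0, 0]; VV[3]=max(VV[3],msg_vec) then VV[3][3]++ -> VV[3]=[0, 1, 0, 1]
Event 2: SEND 1->3: VV[1][1]++ -> VV[1]=[0, 2, 0, 0], msg_vec=[0, 2, 0, 0]; VV[3]=max(VV[3],msg_vec) then VV[3][3]++ -> VV[3]=[0, 2, 0, 2]
Event 3: SEND 3->0: VV[3][3]++ -> VV[3]=[0, 2, 0, 3], msg_vec=[0, 2, 0, 3]; VV[0]=max(VV[0],msg_vec) then VV[0][0]++ -> VV[0]=[1, 2, 0, 3]
Event 4: SEND 2->3: VV[2][2]++ -> VV[2]=[0, 0, 1, 0], msg_vec=[0, 0, 1, 0]; VV[3]=max(VV[3],msg_vec) then VV[3][3]++ -> VV[3]=[0, 2, 1, 4]
Event 5: LOCAL 2: VV[2][2]++ -> VV[2]=[0, 0, 2, 0]
Event 6: SEND 3->0: VV[3][3]++ -> VV[3]=[0, 2, 1, 5], msg_vec=[0, 2, 1, 5]; VV[0]=max(VV[0],msg_vec) then VV[0][0]++ -> VV[0]=[2, 2, 1, 5]
Event 7: LOCAL 1: VV[1][1]++ -> VV[1]=[0, 3, 0, 0]
Event 8: LOCAL 2: VV[2][2]++ -> VV[2]=[0, 0, 3, 0]
Event 9: LOCAL 3: VV[3][3]++ -> VV[3]=[0, 2, 1, 6]
Final vectors: VV[0]=[2, 2, 1, 5]; VV[1]=[0, 3, 0, 0]; VV[2]=[0, 0, 3, 0]; VV[3]=[0, 2, 1, 6]

Answer: 2 2 1 5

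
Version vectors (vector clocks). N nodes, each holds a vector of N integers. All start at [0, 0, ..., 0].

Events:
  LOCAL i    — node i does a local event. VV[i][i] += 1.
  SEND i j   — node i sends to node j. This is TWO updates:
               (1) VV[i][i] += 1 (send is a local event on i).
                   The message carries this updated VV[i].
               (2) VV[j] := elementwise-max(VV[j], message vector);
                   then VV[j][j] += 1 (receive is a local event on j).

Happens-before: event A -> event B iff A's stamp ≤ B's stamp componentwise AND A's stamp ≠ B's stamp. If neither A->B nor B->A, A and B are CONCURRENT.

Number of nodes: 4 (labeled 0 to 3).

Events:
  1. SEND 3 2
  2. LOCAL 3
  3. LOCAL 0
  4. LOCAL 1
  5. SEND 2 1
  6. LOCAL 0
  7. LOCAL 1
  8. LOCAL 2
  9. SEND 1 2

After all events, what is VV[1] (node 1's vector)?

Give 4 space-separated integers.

Initial: VV[0]=[0, 0, 0, 0]
Initial: VV[1]=[0, 0, 0, 0]
Initial: VV[2]=[0, 0, 0, 0]
Initial: VV[3]=[0, 0, 0, 0]
Event 1: SEND 3->2: VV[3][3]++ -> VV[3]=[0, 0, 0, 1], msg_vec=[0, 0, 0, 1]; VV[2]=max(VV[2],msg_vec) then VV[2][2]++ -> VV[2]=[0, 0, 1, 1]
Event 2: LOCAL 3: VV[3][3]++ -> VV[3]=[0, 0, 0, 2]
Event 3: LOCAL 0: VV[0][0]++ -> VV[0]=[1, 0, 0, 0]
Event 4: LOCAL 1: VV[1][1]++ -> VV[1]=[0, 1, 0, 0]
Event 5: SEND 2->1: VV[2][2]++ -> VV[2]=[0, 0, 2, 1], msg_vec=[0, 0, 2, 1]; VV[1]=max(VV[1],msg_vec) then VV[1][1]++ -> VV[1]=[0, 2, 2, 1]
Event 6: LOCAL 0: VV[0][0]++ -> VV[0]=[2, 0, 0, 0]
Event 7: LOCAL 1: VV[1][1]++ -> VV[1]=[0, 3, 2, 1]
Event 8: LOCAL 2: VV[2][2]++ -> VV[2]=[0, 0, 3, 1]
Event 9: SEND 1->2: VV[1][1]++ -> VV[1]=[0, 4, 2, 1], msg_vec=[0, 4, 2, 1]; VV[2]=max(VV[2],msg_vec) then VV[2][2]++ -> VV[2]=[0, 4, 4, 1]
Final vectors: VV[0]=[2, 0, 0, 0]; VV[1]=[0, 4, 2, 1]; VV[2]=[0, 4, 4, 1]; VV[3]=[0, 0, 0, 2]

Answer: 0 4 2 1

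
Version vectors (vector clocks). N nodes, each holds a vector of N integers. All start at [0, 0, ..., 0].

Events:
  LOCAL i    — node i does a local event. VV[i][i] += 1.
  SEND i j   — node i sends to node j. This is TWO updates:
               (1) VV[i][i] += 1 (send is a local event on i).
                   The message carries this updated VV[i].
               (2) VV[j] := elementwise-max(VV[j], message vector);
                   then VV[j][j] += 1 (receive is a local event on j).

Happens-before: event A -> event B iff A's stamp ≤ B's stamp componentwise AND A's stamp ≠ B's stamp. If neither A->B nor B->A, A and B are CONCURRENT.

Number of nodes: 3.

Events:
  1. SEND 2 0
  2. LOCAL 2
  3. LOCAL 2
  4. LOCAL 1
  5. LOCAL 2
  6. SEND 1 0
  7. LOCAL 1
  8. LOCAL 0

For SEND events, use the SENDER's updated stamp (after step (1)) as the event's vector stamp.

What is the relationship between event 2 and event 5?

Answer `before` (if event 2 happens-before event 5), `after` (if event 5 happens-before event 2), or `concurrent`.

Initial: VV[0]=[0, 0, 0]
Initial: VV[1]=[0, 0, 0]
Initial: VV[2]=[0, 0, 0]
Event 1: SEND 2->0: VV[2][2]++ -> VV[2]=[0, 0, 1], msg_vec=[0, 0, 1]; VV[0]=max(VV[0],msg_vec) then VV[0][0]++ -> VV[0]=[1, 0, 1]
Event 2: LOCAL 2: VV[2][2]++ -> VV[2]=[0, 0, 2]
Event 3: LOCAL 2: VV[2][2]++ -> VV[2]=[0, 0, 3]
Event 4: LOCAL 1: VV[1][1]++ -> VV[1]=[0, 1, 0]
Event 5: LOCAL 2: VV[2][2]++ -> VV[2]=[0, 0, 4]
Event 6: SEND 1->0: VV[1][1]++ -> VV[1]=[0, 2, 0], msg_vec=[0, 2, 0]; VV[0]=max(VV[0],msg_vec) then VV[0][0]++ -> VV[0]=[2, 2, 1]
Event 7: LOCAL 1: VV[1][1]++ -> VV[1]=[0, 3, 0]
Event 8: LOCAL 0: VV[0][0]++ -> VV[0]=[3, 2, 1]
Event 2 stamp: [0, 0, 2]
Event 5 stamp: [0, 0, 4]
[0, 0, 2] <= [0, 0, 4]? True
[0, 0, 4] <= [0, 0, 2]? False
Relation: before

Answer: before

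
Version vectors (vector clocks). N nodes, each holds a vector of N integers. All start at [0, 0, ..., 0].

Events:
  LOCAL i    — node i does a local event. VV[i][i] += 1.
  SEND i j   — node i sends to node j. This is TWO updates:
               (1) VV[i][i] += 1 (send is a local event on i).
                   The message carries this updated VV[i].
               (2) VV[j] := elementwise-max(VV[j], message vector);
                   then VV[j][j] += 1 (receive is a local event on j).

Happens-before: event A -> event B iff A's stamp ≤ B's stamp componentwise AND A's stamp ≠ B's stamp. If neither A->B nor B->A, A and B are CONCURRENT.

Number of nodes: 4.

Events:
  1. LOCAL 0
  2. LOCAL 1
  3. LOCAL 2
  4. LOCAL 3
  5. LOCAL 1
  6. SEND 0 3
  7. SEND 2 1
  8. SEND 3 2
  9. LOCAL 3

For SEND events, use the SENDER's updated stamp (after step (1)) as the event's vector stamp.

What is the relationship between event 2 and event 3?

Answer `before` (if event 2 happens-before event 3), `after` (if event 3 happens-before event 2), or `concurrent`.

Initial: VV[0]=[0, 0, 0, 0]
Initial: VV[1]=[0, 0, 0, 0]
Initial: VV[2]=[0, 0, 0, 0]
Initial: VV[3]=[0, 0, 0, 0]
Event 1: LOCAL 0: VV[0][0]++ -> VV[0]=[1, 0, 0, 0]
Event 2: LOCAL 1: VV[1][1]++ -> VV[1]=[0, 1, 0, 0]
Event 3: LOCAL 2: VV[2][2]++ -> VV[2]=[0, 0, 1, 0]
Event 4: LOCAL 3: VV[3][3]++ -> VV[3]=[0, 0, 0, 1]
Event 5: LOCAL 1: VV[1][1]++ -> VV[1]=[0, 2, 0, 0]
Event 6: SEND 0->3: VV[0][0]++ -> VV[0]=[2, 0, 0, 0], msg_vec=[2, 0, 0, 0]; VV[3]=max(VV[3],msg_vec) then VV[3][3]++ -> VV[3]=[2, 0, 0, 2]
Event 7: SEND 2->1: VV[2][2]++ -> VV[2]=[0, 0, 2, 0], msg_vec=[0, 0, 2, 0]; VV[1]=max(VV[1],msg_vec) then VV[1][1]++ -> VV[1]=[0, 3, 2, 0]
Event 8: SEND 3->2: VV[3][3]++ -> VV[3]=[2, 0, 0, 3], msg_vec=[2, 0, 0, 3]; VV[2]=max(VV[2],msg_vec) then VV[2][2]++ -> VV[2]=[2, 0, 3, 3]
Event 9: LOCAL 3: VV[3][3]++ -> VV[3]=[2, 0, 0, 4]
Event 2 stamp: [0, 1, 0, 0]
Event 3 stamp: [0, 0, 1, 0]
[0, 1, 0, 0] <= [0, 0, 1, 0]? False
[0, 0, 1, 0] <= [0, 1, 0, 0]? False
Relation: concurrent

Answer: concurrent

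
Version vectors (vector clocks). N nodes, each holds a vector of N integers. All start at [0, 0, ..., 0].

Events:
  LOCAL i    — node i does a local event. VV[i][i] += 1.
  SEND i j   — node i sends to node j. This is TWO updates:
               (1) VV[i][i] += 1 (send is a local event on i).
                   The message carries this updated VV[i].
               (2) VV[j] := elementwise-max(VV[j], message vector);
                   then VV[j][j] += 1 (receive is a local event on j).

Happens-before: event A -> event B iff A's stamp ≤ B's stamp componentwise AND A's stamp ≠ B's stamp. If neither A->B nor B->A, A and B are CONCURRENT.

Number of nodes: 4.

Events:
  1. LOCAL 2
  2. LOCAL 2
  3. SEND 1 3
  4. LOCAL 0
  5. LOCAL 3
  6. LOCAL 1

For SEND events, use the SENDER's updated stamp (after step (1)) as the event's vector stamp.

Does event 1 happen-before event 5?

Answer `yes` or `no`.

Answer: no

Derivation:
Initial: VV[0]=[0, 0, 0, 0]
Initial: VV[1]=[0, 0, 0, 0]
Initial: VV[2]=[0, 0, 0, 0]
Initial: VV[3]=[0, 0, 0, 0]
Event 1: LOCAL 2: VV[2][2]++ -> VV[2]=[0, 0, 1, 0]
Event 2: LOCAL 2: VV[2][2]++ -> VV[2]=[0, 0, 2, 0]
Event 3: SEND 1->3: VV[1][1]++ -> VV[1]=[0, 1, 0, 0], msg_vec=[0, 1, 0, 0]; VV[3]=max(VV[3],msg_vec) then VV[3][3]++ -> VV[3]=[0, 1, 0, 1]
Event 4: LOCAL 0: VV[0][0]++ -> VV[0]=[1, 0, 0, 0]
Event 5: LOCAL 3: VV[3][3]++ -> VV[3]=[0, 1, 0, 2]
Event 6: LOCAL 1: VV[1][1]++ -> VV[1]=[0, 2, 0, 0]
Event 1 stamp: [0, 0, 1, 0]
Event 5 stamp: [0, 1, 0, 2]
[0, 0, 1, 0] <= [0, 1, 0, 2]? False. Equal? False. Happens-before: False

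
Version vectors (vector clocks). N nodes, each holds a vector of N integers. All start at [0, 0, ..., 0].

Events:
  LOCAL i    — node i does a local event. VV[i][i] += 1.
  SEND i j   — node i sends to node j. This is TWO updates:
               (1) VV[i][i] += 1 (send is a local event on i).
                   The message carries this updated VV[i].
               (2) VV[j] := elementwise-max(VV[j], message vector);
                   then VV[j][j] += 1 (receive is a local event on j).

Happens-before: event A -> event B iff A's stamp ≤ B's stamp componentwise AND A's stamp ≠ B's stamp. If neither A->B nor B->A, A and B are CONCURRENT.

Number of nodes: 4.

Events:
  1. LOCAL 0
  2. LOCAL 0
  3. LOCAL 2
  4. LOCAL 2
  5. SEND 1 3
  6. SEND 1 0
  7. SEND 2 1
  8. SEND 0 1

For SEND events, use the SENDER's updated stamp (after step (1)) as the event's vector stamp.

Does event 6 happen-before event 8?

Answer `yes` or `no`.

Answer: yes

Derivation:
Initial: VV[0]=[0, 0, 0, 0]
Initial: VV[1]=[0, 0, 0, 0]
Initial: VV[2]=[0, 0, 0, 0]
Initial: VV[3]=[0, 0, 0, 0]
Event 1: LOCAL 0: VV[0][0]++ -> VV[0]=[1, 0, 0, 0]
Event 2: LOCAL 0: VV[0][0]++ -> VV[0]=[2, 0, 0, 0]
Event 3: LOCAL 2: VV[2][2]++ -> VV[2]=[0, 0, 1, 0]
Event 4: LOCAL 2: VV[2][2]++ -> VV[2]=[0, 0, 2, 0]
Event 5: SEND 1->3: VV[1][1]++ -> VV[1]=[0, 1, 0, 0], msg_vec=[0, 1, 0, 0]; VV[3]=max(VV[3],msg_vec) then VV[3][3]++ -> VV[3]=[0, 1, 0, 1]
Event 6: SEND 1->0: VV[1][1]++ -> VV[1]=[0, 2, 0, 0], msg_vec=[0, 2, 0, 0]; VV[0]=max(VV[0],msg_vec) then VV[0][0]++ -> VV[0]=[3, 2, 0, 0]
Event 7: SEND 2->1: VV[2][2]++ -> VV[2]=[0, 0, 3, 0], msg_vec=[0, 0, 3, 0]; VV[1]=max(VV[1],msg_vec) then VV[1][1]++ -> VV[1]=[0, 3, 3, 0]
Event 8: SEND 0->1: VV[0][0]++ -> VV[0]=[4, 2, 0, 0], msg_vec=[4, 2, 0, 0]; VV[1]=max(VV[1],msg_vec) then VV[1][1]++ -> VV[1]=[4, 4, 3, 0]
Event 6 stamp: [0, 2, 0, 0]
Event 8 stamp: [4, 2, 0, 0]
[0, 2, 0, 0] <= [4, 2, 0, 0]? True. Equal? False. Happens-before: True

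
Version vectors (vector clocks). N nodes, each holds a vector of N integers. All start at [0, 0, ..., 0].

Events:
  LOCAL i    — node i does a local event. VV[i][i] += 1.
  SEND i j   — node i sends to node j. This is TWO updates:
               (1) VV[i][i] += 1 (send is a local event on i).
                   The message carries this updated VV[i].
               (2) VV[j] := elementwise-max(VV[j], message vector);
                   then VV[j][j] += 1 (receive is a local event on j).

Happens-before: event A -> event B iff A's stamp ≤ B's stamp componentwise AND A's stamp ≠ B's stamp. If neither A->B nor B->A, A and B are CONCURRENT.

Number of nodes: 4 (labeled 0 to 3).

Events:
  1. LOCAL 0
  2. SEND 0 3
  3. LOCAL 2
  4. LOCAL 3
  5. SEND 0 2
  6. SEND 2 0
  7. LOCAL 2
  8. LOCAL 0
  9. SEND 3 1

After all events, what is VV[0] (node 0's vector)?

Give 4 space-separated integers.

Initial: VV[0]=[0, 0, 0, 0]
Initial: VV[1]=[0, 0, 0, 0]
Initial: VV[2]=[0, 0, 0, 0]
Initial: VV[3]=[0, 0, 0, 0]
Event 1: LOCAL 0: VV[0][0]++ -> VV[0]=[1, 0, 0, 0]
Event 2: SEND 0->3: VV[0][0]++ -> VV[0]=[2, 0, 0, 0], msg_vec=[2, 0, 0, 0]; VV[3]=max(VV[3],msg_vec) then VV[3][3]++ -> VV[3]=[2, 0, 0, 1]
Event 3: LOCAL 2: VV[2][2]++ -> VV[2]=[0, 0, 1, 0]
Event 4: LOCAL 3: VV[3][3]++ -> VV[3]=[2, 0, 0, 2]
Event 5: SEND 0->2: VV[0][0]++ -> VV[0]=[3, 0, 0, 0], msg_vec=[3, 0, 0, 0]; VV[2]=max(VV[2],msg_vec) then VV[2][2]++ -> VV[2]=[3, 0, 2, 0]
Event 6: SEND 2->0: VV[2][2]++ -> VV[2]=[3, 0, 3, 0], msg_vec=[3, 0, 3, 0]; VV[0]=max(VV[0],msg_vec) then VV[0][0]++ -> VV[0]=[4, 0, 3, 0]
Event 7: LOCAL 2: VV[2][2]++ -> VV[2]=[3, 0, 4, 0]
Event 8: LOCAL 0: VV[0][0]++ -> VV[0]=[5, 0, 3, 0]
Event 9: SEND 3->1: VV[3][3]++ -> VV[3]=[2, 0, 0, 3], msg_vec=[2, 0, 0, 3]; VV[1]=max(VV[1],msg_vec) then VV[1][1]++ -> VV[1]=[2, 1, 0, 3]
Final vectors: VV[0]=[5, 0, 3, 0]; VV[1]=[2, 1, 0, 3]; VV[2]=[3, 0, 4, 0]; VV[3]=[2, 0, 0, 3]

Answer: 5 0 3 0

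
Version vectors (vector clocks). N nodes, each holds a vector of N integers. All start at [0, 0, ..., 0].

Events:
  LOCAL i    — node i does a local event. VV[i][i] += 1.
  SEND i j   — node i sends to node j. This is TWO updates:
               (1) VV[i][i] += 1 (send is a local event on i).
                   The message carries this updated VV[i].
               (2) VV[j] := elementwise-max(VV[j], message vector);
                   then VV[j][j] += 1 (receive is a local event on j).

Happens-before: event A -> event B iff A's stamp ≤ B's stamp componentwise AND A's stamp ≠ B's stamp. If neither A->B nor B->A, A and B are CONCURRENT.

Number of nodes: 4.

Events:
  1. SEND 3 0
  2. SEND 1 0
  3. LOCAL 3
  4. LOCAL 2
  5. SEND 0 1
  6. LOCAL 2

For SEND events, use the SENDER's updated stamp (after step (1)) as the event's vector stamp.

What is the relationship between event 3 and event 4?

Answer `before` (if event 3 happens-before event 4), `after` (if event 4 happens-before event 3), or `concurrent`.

Answer: concurrent

Derivation:
Initial: VV[0]=[0, 0, 0, 0]
Initial: VV[1]=[0, 0, 0, 0]
Initial: VV[2]=[0, 0, 0, 0]
Initial: VV[3]=[0, 0, 0, 0]
Event 1: SEND 3->0: VV[3][3]++ -> VV[3]=[0, 0, 0, 1], msg_vec=[0, 0, 0, 1]; VV[0]=max(VV[0],msg_vec) then VV[0][0]++ -> VV[0]=[1, 0, 0, 1]
Event 2: SEND 1->0: VV[1][1]++ -> VV[1]=[0, 1, 0, 0], msg_vec=[0, 1, 0, 0]; VV[0]=max(VV[0],msg_vec) then VV[0][0]++ -> VV[0]=[2, 1, 0, 1]
Event 3: LOCAL 3: VV[3][3]++ -> VV[3]=[0, 0, 0, 2]
Event 4: LOCAL 2: VV[2][2]++ -> VV[2]=[0, 0, 1, 0]
Event 5: SEND 0->1: VV[0][0]++ -> VV[0]=[3, 1, 0, 1], msg_vec=[3, 1, 0, 1]; VV[1]=max(VV[1],msg_vec) then VV[1][1]++ -> VV[1]=[3, 2, 0, 1]
Event 6: LOCAL 2: VV[2][2]++ -> VV[2]=[0, 0, 2, 0]
Event 3 stamp: [0, 0, 0, 2]
Event 4 stamp: [0, 0, 1, 0]
[0, 0, 0, 2] <= [0, 0, 1, 0]? False
[0, 0, 1, 0] <= [0, 0, 0, 2]? False
Relation: concurrent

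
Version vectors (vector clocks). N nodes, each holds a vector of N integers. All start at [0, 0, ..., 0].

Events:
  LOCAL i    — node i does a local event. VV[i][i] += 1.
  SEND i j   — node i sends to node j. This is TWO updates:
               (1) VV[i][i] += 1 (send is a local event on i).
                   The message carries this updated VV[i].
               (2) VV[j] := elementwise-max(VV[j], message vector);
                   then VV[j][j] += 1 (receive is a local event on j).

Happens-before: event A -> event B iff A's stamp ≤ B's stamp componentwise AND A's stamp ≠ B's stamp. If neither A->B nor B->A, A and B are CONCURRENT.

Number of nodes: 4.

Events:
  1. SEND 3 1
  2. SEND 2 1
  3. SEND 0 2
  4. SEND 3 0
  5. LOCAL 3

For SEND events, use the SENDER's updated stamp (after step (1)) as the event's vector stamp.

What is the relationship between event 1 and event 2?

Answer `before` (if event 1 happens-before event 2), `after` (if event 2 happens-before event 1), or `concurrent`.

Answer: concurrent

Derivation:
Initial: VV[0]=[0, 0, 0, 0]
Initial: VV[1]=[0, 0, 0, 0]
Initial: VV[2]=[0, 0, 0, 0]
Initial: VV[3]=[0, 0, 0, 0]
Event 1: SEND 3->1: VV[3][3]++ -> VV[3]=[0, 0, 0, 1], msg_vec=[0, 0, 0, 1]; VV[1]=max(VV[1],msg_vec) then VV[1][1]++ -> VV[1]=[0, 1, 0, 1]
Event 2: SEND 2->1: VV[2][2]++ -> VV[2]=[0, 0, 1, 0], msg_vec=[0, 0, 1, 0]; VV[1]=max(VV[1],msg_vec) then VV[1][1]++ -> VV[1]=[0, 2, 1, 1]
Event 3: SEND 0->2: VV[0][0]++ -> VV[0]=[1, 0, 0, 0], msg_vec=[1, 0, 0, 0]; VV[2]=max(VV[2],msg_vec) then VV[2][2]++ -> VV[2]=[1, 0, 2, 0]
Event 4: SEND 3->0: VV[3][3]++ -> VV[3]=[0, 0, 0, 2], msg_vec=[0, 0, 0, 2]; VV[0]=max(VV[0],msg_vec) then VV[0][0]++ -> VV[0]=[2, 0, 0, 2]
Event 5: LOCAL 3: VV[3][3]++ -> VV[3]=[0, 0, 0, 3]
Event 1 stamp: [0, 0, 0, 1]
Event 2 stamp: [0, 0, 1, 0]
[0, 0, 0, 1] <= [0, 0, 1, 0]? False
[0, 0, 1, 0] <= [0, 0, 0, 1]? False
Relation: concurrent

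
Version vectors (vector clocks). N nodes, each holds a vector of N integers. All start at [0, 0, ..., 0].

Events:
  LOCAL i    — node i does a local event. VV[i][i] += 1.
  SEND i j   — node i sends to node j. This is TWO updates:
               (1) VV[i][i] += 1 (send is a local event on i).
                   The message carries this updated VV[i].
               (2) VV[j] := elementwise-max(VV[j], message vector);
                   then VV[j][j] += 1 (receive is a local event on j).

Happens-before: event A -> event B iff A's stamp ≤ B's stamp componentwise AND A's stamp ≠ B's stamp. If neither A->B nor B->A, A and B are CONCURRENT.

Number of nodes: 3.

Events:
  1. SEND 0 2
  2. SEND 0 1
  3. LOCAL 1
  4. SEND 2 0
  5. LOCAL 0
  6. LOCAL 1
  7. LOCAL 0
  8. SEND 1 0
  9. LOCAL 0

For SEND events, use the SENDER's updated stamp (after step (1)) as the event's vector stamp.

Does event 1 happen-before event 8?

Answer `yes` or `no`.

Answer: yes

Derivation:
Initial: VV[0]=[0, 0, 0]
Initial: VV[1]=[0, 0, 0]
Initial: VV[2]=[0, 0, 0]
Event 1: SEND 0->2: VV[0][0]++ -> VV[0]=[1, 0, 0], msg_vec=[1, 0, 0]; VV[2]=max(VV[2],msg_vec) then VV[2][2]++ -> VV[2]=[1, 0, 1]
Event 2: SEND 0->1: VV[0][0]++ -> VV[0]=[2, 0, 0], msg_vec=[2, 0, 0]; VV[1]=max(VV[1],msg_vec) then VV[1][1]++ -> VV[1]=[2, 1, 0]
Event 3: LOCAL 1: VV[1][1]++ -> VV[1]=[2, 2, 0]
Event 4: SEND 2->0: VV[2][2]++ -> VV[2]=[1, 0, 2], msg_vec=[1, 0, 2]; VV[0]=max(VV[0],msg_vec) then VV[0][0]++ -> VV[0]=[3, 0, 2]
Event 5: LOCAL 0: VV[0][0]++ -> VV[0]=[4, 0, 2]
Event 6: LOCAL 1: VV[1][1]++ -> VV[1]=[2, 3, 0]
Event 7: LOCAL 0: VV[0][0]++ -> VV[0]=[5, 0, 2]
Event 8: SEND 1->0: VV[1][1]++ -> VV[1]=[2, 4, 0], msg_vec=[2, 4, 0]; VV[0]=max(VV[0],msg_vec) then VV[0][0]++ -> VV[0]=[6, 4, 2]
Event 9: LOCAL 0: VV[0][0]++ -> VV[0]=[7, 4, 2]
Event 1 stamp: [1, 0, 0]
Event 8 stamp: [2, 4, 0]
[1, 0, 0] <= [2, 4, 0]? True. Equal? False. Happens-before: True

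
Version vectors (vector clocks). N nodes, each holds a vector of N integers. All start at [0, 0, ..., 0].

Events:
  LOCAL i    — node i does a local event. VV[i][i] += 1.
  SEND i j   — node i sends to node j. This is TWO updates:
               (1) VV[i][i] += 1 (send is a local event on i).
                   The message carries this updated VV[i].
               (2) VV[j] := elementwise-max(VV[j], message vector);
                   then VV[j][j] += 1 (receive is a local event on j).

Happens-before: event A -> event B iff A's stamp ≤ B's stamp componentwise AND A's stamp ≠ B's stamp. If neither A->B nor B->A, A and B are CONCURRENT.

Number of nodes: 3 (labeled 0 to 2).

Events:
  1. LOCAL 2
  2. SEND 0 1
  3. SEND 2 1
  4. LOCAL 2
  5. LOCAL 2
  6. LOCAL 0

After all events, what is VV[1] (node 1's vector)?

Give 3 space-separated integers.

Answer: 1 2 2

Derivation:
Initial: VV[0]=[0, 0, 0]
Initial: VV[1]=[0, 0, 0]
Initial: VV[2]=[0, 0, 0]
Event 1: LOCAL 2: VV[2][2]++ -> VV[2]=[0, 0, 1]
Event 2: SEND 0->1: VV[0][0]++ -> VV[0]=[1, 0, 0], msg_vec=[1, 0, 0]; VV[1]=max(VV[1],msg_vec) then VV[1][1]++ -> VV[1]=[1, 1, 0]
Event 3: SEND 2->1: VV[2][2]++ -> VV[2]=[0, 0, 2], msg_vec=[0, 0, 2]; VV[1]=max(VV[1],msg_vec) then VV[1][1]++ -> VV[1]=[1, 2, 2]
Event 4: LOCAL 2: VV[2][2]++ -> VV[2]=[0, 0, 3]
Event 5: LOCAL 2: VV[2][2]++ -> VV[2]=[0, 0, 4]
Event 6: LOCAL 0: VV[0][0]++ -> VV[0]=[2, 0, 0]
Final vectors: VV[0]=[2, 0, 0]; VV[1]=[1, 2, 2]; VV[2]=[0, 0, 4]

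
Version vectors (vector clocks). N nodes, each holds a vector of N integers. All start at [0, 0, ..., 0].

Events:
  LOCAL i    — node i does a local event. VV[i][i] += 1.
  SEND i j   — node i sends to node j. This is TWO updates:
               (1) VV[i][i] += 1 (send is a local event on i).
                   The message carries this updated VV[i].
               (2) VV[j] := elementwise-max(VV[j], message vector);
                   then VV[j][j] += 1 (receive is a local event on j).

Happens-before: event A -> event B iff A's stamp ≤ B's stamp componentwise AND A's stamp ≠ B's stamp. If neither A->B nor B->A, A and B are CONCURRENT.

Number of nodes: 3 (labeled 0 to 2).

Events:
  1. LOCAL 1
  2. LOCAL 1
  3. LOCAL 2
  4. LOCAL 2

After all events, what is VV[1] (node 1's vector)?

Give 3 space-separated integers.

Answer: 0 2 0

Derivation:
Initial: VV[0]=[0, 0, 0]
Initial: VV[1]=[0, 0, 0]
Initial: VV[2]=[0, 0, 0]
Event 1: LOCAL 1: VV[1][1]++ -> VV[1]=[0, 1, 0]
Event 2: LOCAL 1: VV[1][1]++ -> VV[1]=[0, 2, 0]
Event 3: LOCAL 2: VV[2][2]++ -> VV[2]=[0, 0, 1]
Event 4: LOCAL 2: VV[2][2]++ -> VV[2]=[0, 0, 2]
Final vectors: VV[0]=[0, 0, 0]; VV[1]=[0, 2, 0]; VV[2]=[0, 0, 2]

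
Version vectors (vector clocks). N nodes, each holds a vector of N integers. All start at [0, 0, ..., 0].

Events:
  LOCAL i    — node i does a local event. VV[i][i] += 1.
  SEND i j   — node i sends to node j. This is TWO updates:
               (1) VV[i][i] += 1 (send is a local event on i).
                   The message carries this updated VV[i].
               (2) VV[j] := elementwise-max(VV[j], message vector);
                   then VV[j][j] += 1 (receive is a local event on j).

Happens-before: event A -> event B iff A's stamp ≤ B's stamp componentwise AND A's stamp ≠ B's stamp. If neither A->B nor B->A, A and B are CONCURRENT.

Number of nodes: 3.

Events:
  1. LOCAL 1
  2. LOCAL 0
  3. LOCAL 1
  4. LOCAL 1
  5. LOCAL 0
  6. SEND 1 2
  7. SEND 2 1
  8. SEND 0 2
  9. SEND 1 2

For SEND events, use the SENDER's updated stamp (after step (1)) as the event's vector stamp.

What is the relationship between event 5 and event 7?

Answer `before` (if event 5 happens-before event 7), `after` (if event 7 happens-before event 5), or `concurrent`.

Initial: VV[0]=[0, 0, 0]
Initial: VV[1]=[0, 0, 0]
Initial: VV[2]=[0, 0, 0]
Event 1: LOCAL 1: VV[1][1]++ -> VV[1]=[0, 1, 0]
Event 2: LOCAL 0: VV[0][0]++ -> VV[0]=[1, 0, 0]
Event 3: LOCAL 1: VV[1][1]++ -> VV[1]=[0, 2, 0]
Event 4: LOCAL 1: VV[1][1]++ -> VV[1]=[0, 3, 0]
Event 5: LOCAL 0: VV[0][0]++ -> VV[0]=[2, 0, 0]
Event 6: SEND 1->2: VV[1][1]++ -> VV[1]=[0, 4, 0], msg_vec=[0, 4, 0]; VV[2]=max(VV[2],msg_vec) then VV[2][2]++ -> VV[2]=[0, 4, 1]
Event 7: SEND 2->1: VV[2][2]++ -> VV[2]=[0, 4, 2], msg_vec=[0, 4, 2]; VV[1]=max(VV[1],msg_vec) then VV[1][1]++ -> VV[1]=[0, 5, 2]
Event 8: SEND 0->2: VV[0][0]++ -> VV[0]=[3, 0, 0], msg_vec=[3, 0, 0]; VV[2]=max(VV[2],msg_vec) then VV[2][2]++ -> VV[2]=[3, 4, 3]
Event 9: SEND 1->2: VV[1][1]++ -> VV[1]=[0, 6, 2], msg_vec=[0, 6, 2]; VV[2]=max(VV[2],msg_vec) then VV[2][2]++ -> VV[2]=[3, 6, 4]
Event 5 stamp: [2, 0, 0]
Event 7 stamp: [0, 4, 2]
[2, 0, 0] <= [0, 4, 2]? False
[0, 4, 2] <= [2, 0, 0]? False
Relation: concurrent

Answer: concurrent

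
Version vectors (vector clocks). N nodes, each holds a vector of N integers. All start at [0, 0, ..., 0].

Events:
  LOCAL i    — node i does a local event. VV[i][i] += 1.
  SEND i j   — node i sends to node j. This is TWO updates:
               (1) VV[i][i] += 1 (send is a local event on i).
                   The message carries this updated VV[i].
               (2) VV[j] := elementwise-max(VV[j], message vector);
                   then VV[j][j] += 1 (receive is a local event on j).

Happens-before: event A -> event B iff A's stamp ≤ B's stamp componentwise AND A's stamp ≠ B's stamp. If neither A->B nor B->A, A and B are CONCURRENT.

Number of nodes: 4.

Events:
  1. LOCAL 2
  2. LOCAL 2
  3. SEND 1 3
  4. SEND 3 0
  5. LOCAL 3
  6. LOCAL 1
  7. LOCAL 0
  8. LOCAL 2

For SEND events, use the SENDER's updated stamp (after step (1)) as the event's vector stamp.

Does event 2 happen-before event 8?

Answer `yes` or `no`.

Initial: VV[0]=[0, 0, 0, 0]
Initial: VV[1]=[0, 0, 0, 0]
Initial: VV[2]=[0, 0, 0, 0]
Initial: VV[3]=[0, 0, 0, 0]
Event 1: LOCAL 2: VV[2][2]++ -> VV[2]=[0, 0, 1, 0]
Event 2: LOCAL 2: VV[2][2]++ -> VV[2]=[0, 0, 2, 0]
Event 3: SEND 1->3: VV[1][1]++ -> VV[1]=[0, 1, 0, 0], msg_vec=[0, 1, 0, 0]; VV[3]=max(VV[3],msg_vec) then VV[3][3]++ -> VV[3]=[0, 1, 0, 1]
Event 4: SEND 3->0: VV[3][3]++ -> VV[3]=[0, 1, 0, 2], msg_vec=[0, 1, 0, 2]; VV[0]=max(VV[0],msg_vec) then VV[0][0]++ -> VV[0]=[1, 1, 0, 2]
Event 5: LOCAL 3: VV[3][3]++ -> VV[3]=[0, 1, 0, 3]
Event 6: LOCAL 1: VV[1][1]++ -> VV[1]=[0, 2, 0, 0]
Event 7: LOCAL 0: VV[0][0]++ -> VV[0]=[2, 1, 0, 2]
Event 8: LOCAL 2: VV[2][2]++ -> VV[2]=[0, 0, 3, 0]
Event 2 stamp: [0, 0, 2, 0]
Event 8 stamp: [0, 0, 3, 0]
[0, 0, 2, 0] <= [0, 0, 3, 0]? True. Equal? False. Happens-before: True

Answer: yes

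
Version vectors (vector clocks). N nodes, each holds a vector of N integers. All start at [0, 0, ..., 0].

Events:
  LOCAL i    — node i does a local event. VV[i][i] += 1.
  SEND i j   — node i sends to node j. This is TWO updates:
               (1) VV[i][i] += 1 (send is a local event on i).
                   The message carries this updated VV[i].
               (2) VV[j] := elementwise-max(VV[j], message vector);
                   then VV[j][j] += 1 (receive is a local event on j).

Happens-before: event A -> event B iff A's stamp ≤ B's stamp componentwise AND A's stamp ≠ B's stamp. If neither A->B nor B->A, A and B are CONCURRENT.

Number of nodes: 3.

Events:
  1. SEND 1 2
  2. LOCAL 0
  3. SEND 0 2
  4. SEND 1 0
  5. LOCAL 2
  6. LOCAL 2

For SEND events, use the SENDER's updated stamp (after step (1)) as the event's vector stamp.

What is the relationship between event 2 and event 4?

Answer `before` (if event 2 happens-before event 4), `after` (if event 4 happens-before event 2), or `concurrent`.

Answer: concurrent

Derivation:
Initial: VV[0]=[0, 0, 0]
Initial: VV[1]=[0, 0, 0]
Initial: VV[2]=[0, 0, 0]
Event 1: SEND 1->2: VV[1][1]++ -> VV[1]=[0, 1, 0], msg_vec=[0, 1, 0]; VV[2]=max(VV[2],msg_vec) then VV[2][2]++ -> VV[2]=[0, 1, 1]
Event 2: LOCAL 0: VV[0][0]++ -> VV[0]=[1, 0, 0]
Event 3: SEND 0->2: VV[0][0]++ -> VV[0]=[2, 0, 0], msg_vec=[2, 0, 0]; VV[2]=max(VV[2],msg_vec) then VV[2][2]++ -> VV[2]=[2, 1, 2]
Event 4: SEND 1->0: VV[1][1]++ -> VV[1]=[0, 2, 0], msg_vec=[0, 2, 0]; VV[0]=max(VV[0],msg_vec) then VV[0][0]++ -> VV[0]=[3, 2, 0]
Event 5: LOCAL 2: VV[2][2]++ -> VV[2]=[2, 1, 3]
Event 6: LOCAL 2: VV[2][2]++ -> VV[2]=[2, 1, 4]
Event 2 stamp: [1, 0, 0]
Event 4 stamp: [0, 2, 0]
[1, 0, 0] <= [0, 2, 0]? False
[0, 2, 0] <= [1, 0, 0]? False
Relation: concurrent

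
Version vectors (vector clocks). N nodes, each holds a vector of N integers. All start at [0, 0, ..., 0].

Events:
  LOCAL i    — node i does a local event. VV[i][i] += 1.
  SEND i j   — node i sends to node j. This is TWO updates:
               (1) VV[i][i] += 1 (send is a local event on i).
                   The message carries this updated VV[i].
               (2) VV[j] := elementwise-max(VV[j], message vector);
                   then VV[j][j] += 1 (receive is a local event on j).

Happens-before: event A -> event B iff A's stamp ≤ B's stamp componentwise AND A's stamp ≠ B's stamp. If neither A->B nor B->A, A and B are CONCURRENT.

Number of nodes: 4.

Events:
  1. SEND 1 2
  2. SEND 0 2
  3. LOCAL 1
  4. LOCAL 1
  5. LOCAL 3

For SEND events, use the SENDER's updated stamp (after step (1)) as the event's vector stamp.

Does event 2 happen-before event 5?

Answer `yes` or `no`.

Answer: no

Derivation:
Initial: VV[0]=[0, 0, 0, 0]
Initial: VV[1]=[0, 0, 0, 0]
Initial: VV[2]=[0, 0, 0, 0]
Initial: VV[3]=[0, 0, 0, 0]
Event 1: SEND 1->2: VV[1][1]++ -> VV[1]=[0, 1, 0, 0], msg_vec=[0, 1, 0, 0]; VV[2]=max(VV[2],msg_vec) then VV[2][2]++ -> VV[2]=[0, 1, 1, 0]
Event 2: SEND 0->2: VV[0][0]++ -> VV[0]=[1, 0, 0, 0], msg_vec=[1, 0, 0, 0]; VV[2]=max(VV[2],msg_vec) then VV[2][2]++ -> VV[2]=[1, 1, 2, 0]
Event 3: LOCAL 1: VV[1][1]++ -> VV[1]=[0, 2, 0, 0]
Event 4: LOCAL 1: VV[1][1]++ -> VV[1]=[0, 3, 0, 0]
Event 5: LOCAL 3: VV[3][3]++ -> VV[3]=[0, 0, 0, 1]
Event 2 stamp: [1, 0, 0, 0]
Event 5 stamp: [0, 0, 0, 1]
[1, 0, 0, 0] <= [0, 0, 0, 1]? False. Equal? False. Happens-before: False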